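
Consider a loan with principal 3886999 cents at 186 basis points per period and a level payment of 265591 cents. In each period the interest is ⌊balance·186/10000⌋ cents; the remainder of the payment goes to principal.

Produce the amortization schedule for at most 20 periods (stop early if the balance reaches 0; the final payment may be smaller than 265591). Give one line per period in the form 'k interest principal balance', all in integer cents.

1 72298 193293 3693706
2 68702 196889 3496817
3 65040 200551 3296266
4 61310 204281 3091985
5 57510 208081 2883904
6 53640 211951 2671953
7 49698 215893 2456060
8 45682 219909 2236151
9 41592 223999 2012152
10 37426 228165 1783987
11 33182 232409 1551578
12 28859 236732 1314846
13 24456 241135 1073711
14 19971 245620 828091
15 15402 250189 577902
16 10748 254843 323059
17 6008 259583 63476
18 1180 63476 0

1. interest=⌊3886999·186/10000⌋=72298; principal=265591-72298=193293; balance=3886999-193293=3693706
2. interest=⌊3693706·186/10000⌋=68702; principal=265591-68702=196889; balance=3693706-196889=3496817
3. interest=⌊3496817·186/10000⌋=65040; principal=265591-65040=200551; balance=3496817-200551=3296266
4. interest=⌊3296266·186/10000⌋=61310; principal=265591-61310=204281; balance=3296266-204281=3091985
5. interest=⌊3091985·186/10000⌋=57510; principal=265591-57510=208081; balance=3091985-208081=2883904
6. interest=⌊2883904·186/10000⌋=53640; principal=265591-53640=211951; balance=2883904-211951=2671953
7. interest=⌊2671953·186/10000⌋=49698; principal=265591-49698=215893; balance=2671953-215893=2456060
8. interest=⌊2456060·186/10000⌋=45682; principal=265591-45682=219909; balance=2456060-219909=2236151
9. interest=⌊2236151·186/10000⌋=41592; principal=265591-41592=223999; balance=2236151-223999=2012152
10. interest=⌊2012152·186/10000⌋=37426; principal=265591-37426=228165; balance=2012152-228165=1783987
11. interest=⌊1783987·186/10000⌋=33182; principal=265591-33182=232409; balance=1783987-232409=1551578
12. interest=⌊1551578·186/10000⌋=28859; principal=265591-28859=236732; balance=1551578-236732=1314846
13. interest=⌊1314846·186/10000⌋=24456; principal=265591-24456=241135; balance=1314846-241135=1073711
14. interest=⌊1073711·186/10000⌋=19971; principal=265591-19971=245620; balance=1073711-245620=828091
15. interest=⌊828091·186/10000⌋=15402; principal=265591-15402=250189; balance=828091-250189=577902
16. interest=⌊577902·186/10000⌋=10748; principal=265591-10748=254843; balance=577902-254843=323059
17. interest=⌊323059·186/10000⌋=6008; principal=265591-6008=259583; balance=323059-259583=63476
18. interest=⌊63476·186/10000⌋=1180; principal=min(265591-1180,63476)=63476; balance=63476-63476=0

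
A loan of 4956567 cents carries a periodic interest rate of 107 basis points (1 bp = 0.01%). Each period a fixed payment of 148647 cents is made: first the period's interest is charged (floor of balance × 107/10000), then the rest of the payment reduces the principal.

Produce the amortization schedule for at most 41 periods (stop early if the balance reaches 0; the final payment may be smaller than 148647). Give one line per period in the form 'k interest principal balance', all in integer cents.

1 53035 95612 4860955
2 52012 96635 4764320
3 50978 97669 4666651
4 49933 98714 4567937
5 48876 99771 4468166
6 47809 100838 4367328
7 46730 101917 4265411
8 45639 103008 4162403
9 44537 104110 4058293
10 43423 105224 3953069
11 42297 106350 3846719
12 41159 107488 3739231
13 40009 108638 3630593
14 38847 109800 3520793
15 37672 110975 3409818
16 36485 112162 3297656
17 35284 113363 3184293
18 34071 114576 3069717
19 32845 115802 2953915
20 31606 117041 2836874
21 30354 118293 2718581
22 29088 119559 2599022
23 27809 120838 2478184
24 26516 122131 2356053
25 25209 123438 2232615
26 23888 124759 2107856
27 22554 126093 1981763
28 21204 127443 1854320
29 19841 128806 1725514
30 18462 130185 1595329
31 17070 131577 1463752
32 15662 132985 1330767
33 14239 134408 1196359
34 12801 135846 1060513
35 11347 137300 923213
36 9878 138769 784444
37 8393 140254 644190
38 6892 141755 502435
39 5376 143271 359164
40 3843 144804 214360
41 2293 146354 68006

1. interest=⌊4956567·107/10000⌋=53035; principal=148647-53035=95612; balance=4956567-95612=4860955
2. interest=⌊4860955·107/10000⌋=52012; principal=148647-52012=96635; balance=4860955-96635=4764320
3. interest=⌊4764320·107/10000⌋=50978; principal=148647-50978=97669; balance=4764320-97669=4666651
4. interest=⌊4666651·107/10000⌋=49933; principal=148647-49933=98714; balance=4666651-98714=4567937
5. interest=⌊4567937·107/10000⌋=48876; principal=148647-48876=99771; balance=4567937-99771=4468166
6. interest=⌊4468166·107/10000⌋=47809; principal=148647-47809=100838; balance=4468166-100838=4367328
7. interest=⌊4367328·107/10000⌋=46730; principal=148647-46730=101917; balance=4367328-101917=4265411
8. interest=⌊4265411·107/10000⌋=45639; principal=148647-45639=103008; balance=4265411-103008=4162403
9. interest=⌊4162403·107/10000⌋=44537; principal=148647-44537=104110; balance=4162403-104110=4058293
10. interest=⌊4058293·107/10000⌋=43423; principal=148647-43423=105224; balance=4058293-105224=3953069
11. interest=⌊3953069·107/10000⌋=42297; principal=148647-42297=106350; balance=3953069-106350=3846719
12. interest=⌊3846719·107/10000⌋=41159; principal=148647-41159=107488; balance=3846719-107488=3739231
13. interest=⌊3739231·107/10000⌋=40009; principal=148647-40009=108638; balance=3739231-108638=3630593
14. interest=⌊3630593·107/10000⌋=38847; principal=148647-38847=109800; balance=3630593-109800=3520793
15. interest=⌊3520793·107/10000⌋=37672; principal=148647-37672=110975; balance=3520793-110975=3409818
16. interest=⌊3409818·107/10000⌋=36485; principal=148647-36485=112162; balance=3409818-112162=3297656
17. interest=⌊3297656·107/10000⌋=35284; principal=148647-35284=113363; balance=3297656-113363=3184293
18. interest=⌊3184293·107/10000⌋=34071; principal=148647-34071=114576; balance=3184293-114576=3069717
19. interest=⌊3069717·107/10000⌋=32845; principal=148647-32845=115802; balance=3069717-115802=2953915
20. interest=⌊2953915·107/10000⌋=31606; principal=148647-31606=117041; balance=2953915-117041=2836874
21. interest=⌊2836874·107/10000⌋=30354; principal=148647-30354=118293; balance=2836874-118293=2718581
22. interest=⌊2718581·107/10000⌋=29088; principal=148647-29088=119559; balance=2718581-119559=2599022
23. interest=⌊2599022·107/10000⌋=27809; principal=148647-27809=120838; balance=2599022-120838=2478184
24. interest=⌊2478184·107/10000⌋=26516; principal=148647-26516=122131; balance=2478184-122131=2356053
25. interest=⌊2356053·107/10000⌋=25209; principal=148647-25209=123438; balance=2356053-123438=2232615
26. interest=⌊2232615·107/10000⌋=23888; principal=148647-23888=124759; balance=2232615-124759=2107856
27. interest=⌊2107856·107/10000⌋=22554; principal=148647-22554=126093; balance=2107856-126093=1981763
28. interest=⌊1981763·107/10000⌋=21204; principal=148647-21204=127443; balance=1981763-127443=1854320
29. interest=⌊1854320·107/10000⌋=19841; principal=148647-19841=128806; balance=1854320-128806=1725514
30. interest=⌊1725514·107/10000⌋=18462; principal=148647-18462=130185; balance=1725514-130185=1595329
31. interest=⌊1595329·107/10000⌋=17070; principal=148647-17070=131577; balance=1595329-131577=1463752
32. interest=⌊1463752·107/10000⌋=15662; principal=148647-15662=132985; balance=1463752-132985=1330767
33. interest=⌊1330767·107/10000⌋=14239; principal=148647-14239=134408; balance=1330767-134408=1196359
34. interest=⌊1196359·107/10000⌋=12801; principal=148647-12801=135846; balance=1196359-135846=1060513
35. interest=⌊1060513·107/10000⌋=11347; principal=148647-11347=137300; balance=1060513-137300=923213
36. interest=⌊923213·107/10000⌋=9878; principal=148647-9878=138769; balance=923213-138769=784444
37. interest=⌊784444·107/10000⌋=8393; principal=148647-8393=140254; balance=784444-140254=644190
38. interest=⌊644190·107/10000⌋=6892; principal=148647-6892=141755; balance=644190-141755=502435
39. interest=⌊502435·107/10000⌋=5376; principal=148647-5376=143271; balance=502435-143271=359164
40. interest=⌊359164·107/10000⌋=3843; principal=148647-3843=144804; balance=359164-144804=214360
41. interest=⌊214360·107/10000⌋=2293; principal=148647-2293=146354; balance=214360-146354=68006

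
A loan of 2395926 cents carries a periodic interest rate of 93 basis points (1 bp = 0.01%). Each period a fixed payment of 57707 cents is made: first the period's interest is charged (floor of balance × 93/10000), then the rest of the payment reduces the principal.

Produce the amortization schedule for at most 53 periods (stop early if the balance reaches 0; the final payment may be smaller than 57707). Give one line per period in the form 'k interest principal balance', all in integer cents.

1 22282 35425 2360501
2 21952 35755 2324746
3 21620 36087 2288659
4 21284 36423 2252236
5 20945 36762 2215474
6 20603 37104 2178370
7 20258 37449 2140921
8 19910 37797 2103124
9 19559 38148 2064976
10 19204 38503 2026473
11 18846 38861 1987612
12 18484 39223 1948389
13 18120 39587 1908802
14 17751 39956 1868846
15 17380 40327 1828519
16 17005 40702 1787817
17 16626 41081 1746736
18 16244 41463 1705273
19 15859 41848 1663425
20 15469 42238 1621187
21 15077 42630 1578557
22 14680 43027 1535530
23 14280 43427 1492103
24 13876 43831 1448272
25 13468 44239 1404033
26 13057 44650 1359383
27 12642 45065 1314318
28 12223 45484 1268834
29 11800 45907 1222927
30 11373 46334 1176593
31 10942 46765 1129828
32 10507 47200 1082628
33 10068 47639 1034989
34 9625 48082 986907
35 9178 48529 938378
36 8726 48981 889397
37 8271 49436 839961
38 7811 49896 790065
39 7347 50360 739705
40 6879 50828 688877
41 6406 51301 637576
42 5929 51778 585798
43 5447 52260 533538
44 4961 52746 480792
45 4471 53236 427556
46 3976 53731 373825
47 3476 54231 319594
48 2972 54735 264859
49 2463 55244 209615
50 1949 55758 153857
51 1430 56277 97580
52 907 56800 40780
53 379 40780 0

1. interest=⌊2395926·93/10000⌋=22282; principal=57707-22282=35425; balance=2395926-35425=2360501
2. interest=⌊2360501·93/10000⌋=21952; principal=57707-21952=35755; balance=2360501-35755=2324746
3. interest=⌊2324746·93/10000⌋=21620; principal=57707-21620=36087; balance=2324746-36087=2288659
4. interest=⌊2288659·93/10000⌋=21284; principal=57707-21284=36423; balance=2288659-36423=2252236
5. interest=⌊2252236·93/10000⌋=20945; principal=57707-20945=36762; balance=2252236-36762=2215474
6. interest=⌊2215474·93/10000⌋=20603; principal=57707-20603=37104; balance=2215474-37104=2178370
7. interest=⌊2178370·93/10000⌋=20258; principal=57707-20258=37449; balance=2178370-37449=2140921
8. interest=⌊2140921·93/10000⌋=19910; principal=57707-19910=37797; balance=2140921-37797=2103124
9. interest=⌊2103124·93/10000⌋=19559; principal=57707-19559=38148; balance=2103124-38148=2064976
10. interest=⌊2064976·93/10000⌋=19204; principal=57707-19204=38503; balance=2064976-38503=2026473
11. interest=⌊2026473·93/10000⌋=18846; principal=57707-18846=38861; balance=2026473-38861=1987612
12. interest=⌊1987612·93/10000⌋=18484; principal=57707-18484=39223; balance=1987612-39223=1948389
13. interest=⌊1948389·93/10000⌋=18120; principal=57707-18120=39587; balance=1948389-39587=1908802
14. interest=⌊1908802·93/10000⌋=17751; principal=57707-17751=39956; balance=1908802-39956=1868846
15. interest=⌊1868846·93/10000⌋=17380; principal=57707-17380=40327; balance=1868846-40327=1828519
16. interest=⌊1828519·93/10000⌋=17005; principal=57707-17005=40702; balance=1828519-40702=1787817
17. interest=⌊1787817·93/10000⌋=16626; principal=57707-16626=41081; balance=1787817-41081=1746736
18. interest=⌊1746736·93/10000⌋=16244; principal=57707-16244=41463; balance=1746736-41463=1705273
19. interest=⌊1705273·93/10000⌋=15859; principal=57707-15859=41848; balance=1705273-41848=1663425
20. interest=⌊1663425·93/10000⌋=15469; principal=57707-15469=42238; balance=1663425-42238=1621187
21. interest=⌊1621187·93/10000⌋=15077; principal=57707-15077=42630; balance=1621187-42630=1578557
22. interest=⌊1578557·93/10000⌋=14680; principal=57707-14680=43027; balance=1578557-43027=1535530
23. interest=⌊1535530·93/10000⌋=14280; principal=57707-14280=43427; balance=1535530-43427=1492103
24. interest=⌊1492103·93/10000⌋=13876; principal=57707-13876=43831; balance=1492103-43831=1448272
25. interest=⌊1448272·93/10000⌋=13468; principal=57707-13468=44239; balance=1448272-44239=1404033
26. interest=⌊1404033·93/10000⌋=13057; principal=57707-13057=44650; balance=1404033-44650=1359383
27. interest=⌊1359383·93/10000⌋=12642; principal=57707-12642=45065; balance=1359383-45065=1314318
28. interest=⌊1314318·93/10000⌋=12223; principal=57707-12223=45484; balance=1314318-45484=1268834
29. interest=⌊1268834·93/10000⌋=11800; principal=57707-11800=45907; balance=1268834-45907=1222927
30. interest=⌊1222927·93/10000⌋=11373; principal=57707-11373=46334; balance=1222927-46334=1176593
31. interest=⌊1176593·93/10000⌋=10942; principal=57707-10942=46765; balance=1176593-46765=1129828
32. interest=⌊1129828·93/10000⌋=10507; principal=57707-10507=47200; balance=1129828-47200=1082628
33. interest=⌊1082628·93/10000⌋=10068; principal=57707-10068=47639; balance=1082628-47639=1034989
34. interest=⌊1034989·93/10000⌋=9625; principal=57707-9625=48082; balance=1034989-48082=986907
35. interest=⌊986907·93/10000⌋=9178; principal=57707-9178=48529; balance=986907-48529=938378
36. interest=⌊938378·93/10000⌋=8726; principal=57707-8726=48981; balance=938378-48981=889397
37. interest=⌊889397·93/10000⌋=8271; principal=57707-8271=49436; balance=889397-49436=839961
38. interest=⌊839961·93/10000⌋=7811; principal=57707-7811=49896; balance=839961-49896=790065
39. interest=⌊790065·93/10000⌋=7347; principal=57707-7347=50360; balance=790065-50360=739705
40. interest=⌊739705·93/10000⌋=6879; principal=57707-6879=50828; balance=739705-50828=688877
41. interest=⌊688877·93/10000⌋=6406; principal=57707-6406=51301; balance=688877-51301=637576
42. interest=⌊637576·93/10000⌋=5929; principal=57707-5929=51778; balance=637576-51778=585798
43. interest=⌊585798·93/10000⌋=5447; principal=57707-5447=52260; balance=585798-52260=533538
44. interest=⌊533538·93/10000⌋=4961; principal=57707-4961=52746; balance=533538-52746=480792
45. interest=⌊480792·93/10000⌋=4471; principal=57707-4471=53236; balance=480792-53236=427556
46. interest=⌊427556·93/10000⌋=3976; principal=57707-3976=53731; balance=427556-53731=373825
47. interest=⌊373825·93/10000⌋=3476; principal=57707-3476=54231; balance=373825-54231=319594
48. interest=⌊319594·93/10000⌋=2972; principal=57707-2972=54735; balance=319594-54735=264859
49. interest=⌊264859·93/10000⌋=2463; principal=57707-2463=55244; balance=264859-55244=209615
50. interest=⌊209615·93/10000⌋=1949; principal=57707-1949=55758; balance=209615-55758=153857
51. interest=⌊153857·93/10000⌋=1430; principal=57707-1430=56277; balance=153857-56277=97580
52. interest=⌊97580·93/10000⌋=907; principal=57707-907=56800; balance=97580-56800=40780
53. interest=⌊40780·93/10000⌋=379; principal=min(57707-379,40780)=40780; balance=40780-40780=0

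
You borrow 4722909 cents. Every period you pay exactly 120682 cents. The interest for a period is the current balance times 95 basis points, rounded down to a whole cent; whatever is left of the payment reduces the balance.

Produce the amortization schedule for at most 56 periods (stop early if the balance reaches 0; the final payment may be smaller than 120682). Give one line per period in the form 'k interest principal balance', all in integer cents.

1. interest=⌊4722909·95/10000⌋=44867; principal=120682-44867=75815; balance=4722909-75815=4647094
2. interest=⌊4647094·95/10000⌋=44147; principal=120682-44147=76535; balance=4647094-76535=4570559
3. interest=⌊4570559·95/10000⌋=43420; principal=120682-43420=77262; balance=4570559-77262=4493297
4. interest=⌊4493297·95/10000⌋=42686; principal=120682-42686=77996; balance=4493297-77996=4415301
5. interest=⌊4415301·95/10000⌋=41945; principal=120682-41945=78737; balance=4415301-78737=4336564
6. interest=⌊4336564·95/10000⌋=41197; principal=120682-41197=79485; balance=4336564-79485=4257079
7. interest=⌊4257079·95/10000⌋=40442; principal=120682-40442=80240; balance=4257079-80240=4176839
8. interest=⌊4176839·95/10000⌋=39679; principal=120682-39679=81003; balance=4176839-81003=4095836
9. interest=⌊4095836·95/10000⌋=38910; principal=120682-38910=81772; balance=4095836-81772=4014064
10. interest=⌊4014064·95/10000⌋=38133; principal=120682-38133=82549; balance=4014064-82549=3931515
11. interest=⌊3931515·95/10000⌋=37349; principal=120682-37349=83333; balance=3931515-83333=3848182
12. interest=⌊3848182·95/10000⌋=36557; principal=120682-36557=84125; balance=3848182-84125=3764057
13. interest=⌊3764057·95/10000⌋=35758; principal=120682-35758=84924; balance=3764057-84924=3679133
14. interest=⌊3679133·95/10000⌋=34951; principal=120682-34951=85731; balance=3679133-85731=3593402
15. interest=⌊3593402·95/10000⌋=34137; principal=120682-34137=86545; balance=3593402-86545=3506857
16. interest=⌊3506857·95/10000⌋=33315; principal=120682-33315=87367; balance=3506857-87367=3419490
17. interest=⌊3419490·95/10000⌋=32485; principal=120682-32485=88197; balance=3419490-88197=3331293
18. interest=⌊3331293·95/10000⌋=31647; principal=120682-31647=89035; balance=3331293-89035=3242258
19. interest=⌊3242258·95/10000⌋=30801; principal=120682-30801=89881; balance=3242258-89881=3152377
20. interest=⌊3152377·95/10000⌋=29947; principal=120682-29947=90735; balance=3152377-90735=3061642
21. interest=⌊3061642·95/10000⌋=29085; principal=120682-29085=91597; balance=3061642-91597=2970045
22. interest=⌊2970045·95/10000⌋=28215; principal=120682-28215=92467; balance=2970045-92467=2877578
23. interest=⌊2877578·95/10000⌋=27336; principal=120682-27336=93346; balance=2877578-93346=2784232
24. interest=⌊2784232·95/10000⌋=26450; principal=120682-26450=94232; balance=2784232-94232=2690000
25. interest=⌊2690000·95/10000⌋=25555; principal=120682-25555=95127; balance=2690000-95127=2594873
26. interest=⌊2594873·95/10000⌋=24651; principal=120682-24651=96031; balance=2594873-96031=2498842
27. interest=⌊2498842·95/10000⌋=23738; principal=120682-23738=96944; balance=2498842-96944=2401898
28. interest=⌊2401898·95/10000⌋=22818; principal=120682-22818=97864; balance=2401898-97864=2304034
29. interest=⌊2304034·95/10000⌋=21888; principal=120682-21888=98794; balance=2304034-98794=2205240
30. interest=⌊2205240·95/10000⌋=20949; principal=120682-20949=99733; balance=2205240-99733=2105507
31. interest=⌊2105507·95/10000⌋=20002; principal=120682-20002=100680; balance=2105507-100680=2004827
32. interest=⌊2004827·95/10000⌋=19045; principal=120682-19045=101637; balance=2004827-101637=1903190
33. interest=⌊1903190·95/10000⌋=18080; principal=120682-18080=102602; balance=1903190-102602=1800588
34. interest=⌊1800588·95/10000⌋=17105; principal=120682-17105=103577; balance=1800588-103577=1697011
35. interest=⌊1697011·95/10000⌋=16121; principal=120682-16121=104561; balance=1697011-104561=1592450
36. interest=⌊1592450·95/10000⌋=15128; principal=120682-15128=105554; balance=1592450-105554=1486896
37. interest=⌊1486896·95/10000⌋=14125; principal=120682-14125=106557; balance=1486896-106557=1380339
38. interest=⌊1380339·95/10000⌋=13113; principal=120682-13113=107569; balance=1380339-107569=1272770
39. interest=⌊1272770·95/10000⌋=12091; principal=120682-12091=108591; balance=1272770-108591=1164179
40. interest=⌊1164179·95/10000⌋=11059; principal=120682-11059=109623; balance=1164179-109623=1054556
41. interest=⌊1054556·95/10000⌋=10018; principal=120682-10018=110664; balance=1054556-110664=943892
42. interest=⌊943892·95/10000⌋=8966; principal=120682-8966=111716; balance=943892-111716=832176
43. interest=⌊832176·95/10000⌋=7905; principal=120682-7905=112777; balance=832176-112777=719399
44. interest=⌊719399·95/10000⌋=6834; principal=120682-6834=113848; balance=719399-113848=605551
45. interest=⌊605551·95/10000⌋=5752; principal=120682-5752=114930; balance=605551-114930=490621
46. interest=⌊490621·95/10000⌋=4660; principal=120682-4660=116022; balance=490621-116022=374599
47. interest=⌊374599·95/10000⌋=3558; principal=120682-3558=117124; balance=374599-117124=257475
48. interest=⌊257475·95/10000⌋=2446; principal=120682-2446=118236; balance=257475-118236=139239
49. interest=⌊139239·95/10000⌋=1322; principal=120682-1322=119360; balance=139239-119360=19879
50. interest=⌊19879·95/10000⌋=188; principal=min(120682-188,19879)=19879; balance=19879-19879=0

1 44867 75815 4647094
2 44147 76535 4570559
3 43420 77262 4493297
4 42686 77996 4415301
5 41945 78737 4336564
6 41197 79485 4257079
7 40442 80240 4176839
8 39679 81003 4095836
9 38910 81772 4014064
10 38133 82549 3931515
11 37349 83333 3848182
12 36557 84125 3764057
13 35758 84924 3679133
14 34951 85731 3593402
15 34137 86545 3506857
16 33315 87367 3419490
17 32485 88197 3331293
18 31647 89035 3242258
19 30801 89881 3152377
20 29947 90735 3061642
21 29085 91597 2970045
22 28215 92467 2877578
23 27336 93346 2784232
24 26450 94232 2690000
25 25555 95127 2594873
26 24651 96031 2498842
27 23738 96944 2401898
28 22818 97864 2304034
29 21888 98794 2205240
30 20949 99733 2105507
31 20002 100680 2004827
32 19045 101637 1903190
33 18080 102602 1800588
34 17105 103577 1697011
35 16121 104561 1592450
36 15128 105554 1486896
37 14125 106557 1380339
38 13113 107569 1272770
39 12091 108591 1164179
40 11059 109623 1054556
41 10018 110664 943892
42 8966 111716 832176
43 7905 112777 719399
44 6834 113848 605551
45 5752 114930 490621
46 4660 116022 374599
47 3558 117124 257475
48 2446 118236 139239
49 1322 119360 19879
50 188 19879 0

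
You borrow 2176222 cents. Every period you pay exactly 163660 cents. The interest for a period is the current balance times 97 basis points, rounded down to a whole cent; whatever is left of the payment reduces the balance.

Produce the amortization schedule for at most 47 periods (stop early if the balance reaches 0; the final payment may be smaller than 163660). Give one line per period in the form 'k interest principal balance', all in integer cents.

1 21109 142551 2033671
2 19726 143934 1889737
3 18330 145330 1744407
4 16920 146740 1597667
5 15497 148163 1449504
6 14060 149600 1299904
7 12609 151051 1148853
8 11143 152517 996336
9 9664 153996 842340
10 8170 155490 686850
11 6662 156998 529852
12 5139 158521 371331
13 3601 160059 211272
14 2049 161611 49661
15 481 49661 0

1. interest=⌊2176222·97/10000⌋=21109; principal=163660-21109=142551; balance=2176222-142551=2033671
2. interest=⌊2033671·97/10000⌋=19726; principal=163660-19726=143934; balance=2033671-143934=1889737
3. interest=⌊1889737·97/10000⌋=18330; principal=163660-18330=145330; balance=1889737-145330=1744407
4. interest=⌊1744407·97/10000⌋=16920; principal=163660-16920=146740; balance=1744407-146740=1597667
5. interest=⌊1597667·97/10000⌋=15497; principal=163660-15497=148163; balance=1597667-148163=1449504
6. interest=⌊1449504·97/10000⌋=14060; principal=163660-14060=149600; balance=1449504-149600=1299904
7. interest=⌊1299904·97/10000⌋=12609; principal=163660-12609=151051; balance=1299904-151051=1148853
8. interest=⌊1148853·97/10000⌋=11143; principal=163660-11143=152517; balance=1148853-152517=996336
9. interest=⌊996336·97/10000⌋=9664; principal=163660-9664=153996; balance=996336-153996=842340
10. interest=⌊842340·97/10000⌋=8170; principal=163660-8170=155490; balance=842340-155490=686850
11. interest=⌊686850·97/10000⌋=6662; principal=163660-6662=156998; balance=686850-156998=529852
12. interest=⌊529852·97/10000⌋=5139; principal=163660-5139=158521; balance=529852-158521=371331
13. interest=⌊371331·97/10000⌋=3601; principal=163660-3601=160059; balance=371331-160059=211272
14. interest=⌊211272·97/10000⌋=2049; principal=163660-2049=161611; balance=211272-161611=49661
15. interest=⌊49661·97/10000⌋=481; principal=min(163660-481,49661)=49661; balance=49661-49661=0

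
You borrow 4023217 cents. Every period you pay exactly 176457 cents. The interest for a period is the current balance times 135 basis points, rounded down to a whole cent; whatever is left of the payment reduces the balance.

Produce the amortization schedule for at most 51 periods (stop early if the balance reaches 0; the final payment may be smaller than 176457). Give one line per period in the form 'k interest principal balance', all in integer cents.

1. interest=⌊4023217·135/10000⌋=54313; principal=176457-54313=122144; balance=4023217-122144=3901073
2. interest=⌊3901073·135/10000⌋=52664; principal=176457-52664=123793; balance=3901073-123793=3777280
3. interest=⌊3777280·135/10000⌋=50993; principal=176457-50993=125464; balance=3777280-125464=3651816
4. interest=⌊3651816·135/10000⌋=49299; principal=176457-49299=127158; balance=3651816-127158=3524658
5. interest=⌊3524658·135/10000⌋=47582; principal=176457-47582=128875; balance=3524658-128875=3395783
6. interest=⌊3395783·135/10000⌋=45843; principal=176457-45843=130614; balance=3395783-130614=3265169
7. interest=⌊3265169·135/10000⌋=44079; principal=176457-44079=132378; balance=3265169-132378=3132791
8. interest=⌊3132791·135/10000⌋=42292; principal=176457-42292=134165; balance=3132791-134165=2998626
9. interest=⌊2998626·135/10000⌋=40481; principal=176457-40481=135976; balance=2998626-135976=2862650
10. interest=⌊2862650·135/10000⌋=38645; principal=176457-38645=137812; balance=2862650-137812=2724838
11. interest=⌊2724838·135/10000⌋=36785; principal=176457-36785=139672; balance=2724838-139672=2585166
12. interest=⌊2585166·135/10000⌋=34899; principal=176457-34899=141558; balance=2585166-141558=2443608
13. interest=⌊2443608·135/10000⌋=32988; principal=176457-32988=143469; balance=2443608-143469=2300139
14. interest=⌊2300139·135/10000⌋=31051; principal=176457-31051=145406; balance=2300139-145406=2154733
15. interest=⌊2154733·135/10000⌋=29088; principal=176457-29088=147369; balance=2154733-147369=2007364
16. interest=⌊2007364·135/10000⌋=27099; principal=176457-27099=149358; balance=2007364-149358=1858006
17. interest=⌊1858006·135/10000⌋=25083; principal=176457-25083=151374; balance=1858006-151374=1706632
18. interest=⌊1706632·135/10000⌋=23039; principal=176457-23039=153418; balance=1706632-153418=1553214
19. interest=⌊1553214·135/10000⌋=20968; principal=176457-20968=155489; balance=1553214-155489=1397725
20. interest=⌊1397725·135/10000⌋=18869; principal=176457-18869=157588; balance=1397725-157588=1240137
21. interest=⌊1240137·135/10000⌋=16741; principal=176457-16741=159716; balance=1240137-159716=1080421
22. interest=⌊1080421·135/10000⌋=14585; principal=176457-14585=161872; balance=1080421-161872=918549
23. interest=⌊918549·135/10000⌋=12400; principal=176457-12400=164057; balance=918549-164057=754492
24. interest=⌊754492·135/10000⌋=10185; principal=176457-10185=166272; balance=754492-166272=588220
25. interest=⌊588220·135/10000⌋=7940; principal=176457-7940=168517; balance=588220-168517=419703
26. interest=⌊419703·135/10000⌋=5665; principal=176457-5665=170792; balance=419703-170792=248911
27. interest=⌊248911·135/10000⌋=3360; principal=176457-3360=173097; balance=248911-173097=75814
28. interest=⌊75814·135/10000⌋=1023; principal=min(176457-1023,75814)=75814; balance=75814-75814=0

1 54313 122144 3901073
2 52664 123793 3777280
3 50993 125464 3651816
4 49299 127158 3524658
5 47582 128875 3395783
6 45843 130614 3265169
7 44079 132378 3132791
8 42292 134165 2998626
9 40481 135976 2862650
10 38645 137812 2724838
11 36785 139672 2585166
12 34899 141558 2443608
13 32988 143469 2300139
14 31051 145406 2154733
15 29088 147369 2007364
16 27099 149358 1858006
17 25083 151374 1706632
18 23039 153418 1553214
19 20968 155489 1397725
20 18869 157588 1240137
21 16741 159716 1080421
22 14585 161872 918549
23 12400 164057 754492
24 10185 166272 588220
25 7940 168517 419703
26 5665 170792 248911
27 3360 173097 75814
28 1023 75814 0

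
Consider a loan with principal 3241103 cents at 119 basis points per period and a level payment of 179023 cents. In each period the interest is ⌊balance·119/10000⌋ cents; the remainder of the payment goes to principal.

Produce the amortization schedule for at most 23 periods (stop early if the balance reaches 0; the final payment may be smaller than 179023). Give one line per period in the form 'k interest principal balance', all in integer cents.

1. interest=⌊3241103·119/10000⌋=38569; principal=179023-38569=140454; balance=3241103-140454=3100649
2. interest=⌊3100649·119/10000⌋=36897; principal=179023-36897=142126; balance=3100649-142126=2958523
3. interest=⌊2958523·119/10000⌋=35206; principal=179023-35206=143817; balance=2958523-143817=2814706
4. interest=⌊2814706·119/10000⌋=33495; principal=179023-33495=145528; balance=2814706-145528=2669178
5. interest=⌊2669178·119/10000⌋=31763; principal=179023-31763=147260; balance=2669178-147260=2521918
6. interest=⌊2521918·119/10000⌋=30010; principal=179023-30010=149013; balance=2521918-149013=2372905
7. interest=⌊2372905·119/10000⌋=28237; principal=179023-28237=150786; balance=2372905-150786=2222119
8. interest=⌊2222119·119/10000⌋=26443; principal=179023-26443=152580; balance=2222119-152580=2069539
9. interest=⌊2069539·119/10000⌋=24627; principal=179023-24627=154396; balance=2069539-154396=1915143
10. interest=⌊1915143·119/10000⌋=22790; principal=179023-22790=156233; balance=1915143-156233=1758910
11. interest=⌊1758910·119/10000⌋=20931; principal=179023-20931=158092; balance=1758910-158092=1600818
12. interest=⌊1600818·119/10000⌋=19049; principal=179023-19049=159974; balance=1600818-159974=1440844
13. interest=⌊1440844·119/10000⌋=17146; principal=179023-17146=161877; balance=1440844-161877=1278967
14. interest=⌊1278967·119/10000⌋=15219; principal=179023-15219=163804; balance=1278967-163804=1115163
15. interest=⌊1115163·119/10000⌋=13270; principal=179023-13270=165753; balance=1115163-165753=949410
16. interest=⌊949410·119/10000⌋=11297; principal=179023-11297=167726; balance=949410-167726=781684
17. interest=⌊781684·119/10000⌋=9302; principal=179023-9302=169721; balance=781684-169721=611963
18. interest=⌊611963·119/10000⌋=7282; principal=179023-7282=171741; balance=611963-171741=440222
19. interest=⌊440222·119/10000⌋=5238; principal=179023-5238=173785; balance=440222-173785=266437
20. interest=⌊266437·119/10000⌋=3170; principal=179023-3170=175853; balance=266437-175853=90584
21. interest=⌊90584·119/10000⌋=1077; principal=min(179023-1077,90584)=90584; balance=90584-90584=0

1 38569 140454 3100649
2 36897 142126 2958523
3 35206 143817 2814706
4 33495 145528 2669178
5 31763 147260 2521918
6 30010 149013 2372905
7 28237 150786 2222119
8 26443 152580 2069539
9 24627 154396 1915143
10 22790 156233 1758910
11 20931 158092 1600818
12 19049 159974 1440844
13 17146 161877 1278967
14 15219 163804 1115163
15 13270 165753 949410
16 11297 167726 781684
17 9302 169721 611963
18 7282 171741 440222
19 5238 173785 266437
20 3170 175853 90584
21 1077 90584 0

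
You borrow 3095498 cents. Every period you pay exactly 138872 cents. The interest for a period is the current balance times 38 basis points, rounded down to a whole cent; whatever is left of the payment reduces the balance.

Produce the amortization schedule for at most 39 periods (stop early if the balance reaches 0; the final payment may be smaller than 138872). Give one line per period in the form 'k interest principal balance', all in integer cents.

1 11762 127110 2968388
2 11279 127593 2840795
3 10795 128077 2712718
4 10308 128564 2584154
5 9819 129053 2455101
6 9329 129543 2325558
7 8837 130035 2195523
8 8342 130530 2064993
9 7846 131026 1933967
10 7349 131523 1802444
11 6849 132023 1670421
12 6347 132525 1537896
13 5844 133028 1404868
14 5338 133534 1271334
15 4831 134041 1137293
16 4321 134551 1002742
17 3810 135062 867680
18 3297 135575 732105
19 2781 136091 596014
20 2264 136608 459406
21 1745 137127 322279
22 1224 137648 184631
23 701 138171 46460
24 176 46460 0

1. interest=⌊3095498·38/10000⌋=11762; principal=138872-11762=127110; balance=3095498-127110=2968388
2. interest=⌊2968388·38/10000⌋=11279; principal=138872-11279=127593; balance=2968388-127593=2840795
3. interest=⌊2840795·38/10000⌋=10795; principal=138872-10795=128077; balance=2840795-128077=2712718
4. interest=⌊2712718·38/10000⌋=10308; principal=138872-10308=128564; balance=2712718-128564=2584154
5. interest=⌊2584154·38/10000⌋=9819; principal=138872-9819=129053; balance=2584154-129053=2455101
6. interest=⌊2455101·38/10000⌋=9329; principal=138872-9329=129543; balance=2455101-129543=2325558
7. interest=⌊2325558·38/10000⌋=8837; principal=138872-8837=130035; balance=2325558-130035=2195523
8. interest=⌊2195523·38/10000⌋=8342; principal=138872-8342=130530; balance=2195523-130530=2064993
9. interest=⌊2064993·38/10000⌋=7846; principal=138872-7846=131026; balance=2064993-131026=1933967
10. interest=⌊1933967·38/10000⌋=7349; principal=138872-7349=131523; balance=1933967-131523=1802444
11. interest=⌊1802444·38/10000⌋=6849; principal=138872-6849=132023; balance=1802444-132023=1670421
12. interest=⌊1670421·38/10000⌋=6347; principal=138872-6347=132525; balance=1670421-132525=1537896
13. interest=⌊1537896·38/10000⌋=5844; principal=138872-5844=133028; balance=1537896-133028=1404868
14. interest=⌊1404868·38/10000⌋=5338; principal=138872-5338=133534; balance=1404868-133534=1271334
15. interest=⌊1271334·38/10000⌋=4831; principal=138872-4831=134041; balance=1271334-134041=1137293
16. interest=⌊1137293·38/10000⌋=4321; principal=138872-4321=134551; balance=1137293-134551=1002742
17. interest=⌊1002742·38/10000⌋=3810; principal=138872-3810=135062; balance=1002742-135062=867680
18. interest=⌊867680·38/10000⌋=3297; principal=138872-3297=135575; balance=867680-135575=732105
19. interest=⌊732105·38/10000⌋=2781; principal=138872-2781=136091; balance=732105-136091=596014
20. interest=⌊596014·38/10000⌋=2264; principal=138872-2264=136608; balance=596014-136608=459406
21. interest=⌊459406·38/10000⌋=1745; principal=138872-1745=137127; balance=459406-137127=322279
22. interest=⌊322279·38/10000⌋=1224; principal=138872-1224=137648; balance=322279-137648=184631
23. interest=⌊184631·38/10000⌋=701; principal=138872-701=138171; balance=184631-138171=46460
24. interest=⌊46460·38/10000⌋=176; principal=min(138872-176,46460)=46460; balance=46460-46460=0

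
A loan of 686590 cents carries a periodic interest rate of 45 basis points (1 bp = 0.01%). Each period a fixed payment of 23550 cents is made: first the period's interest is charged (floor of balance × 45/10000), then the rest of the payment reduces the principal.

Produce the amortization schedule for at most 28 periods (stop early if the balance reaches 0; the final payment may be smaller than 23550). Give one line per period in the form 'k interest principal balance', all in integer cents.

1 3089 20461 666129
2 2997 20553 645576
3 2905 20645 624931
4 2812 20738 604193
5 2718 20832 583361
6 2625 20925 562436
7 2530 21020 541416
8 2436 21114 520302
9 2341 21209 499093
10 2245 21305 477788
11 2150 21400 456388
12 2053 21497 434891
13 1957 21593 413298
14 1859 21691 391607
15 1762 21788 369819
16 1664 21886 347933
17 1565 21985 325948
18 1466 22084 303864
19 1367 22183 281681
20 1267 22283 259398
21 1167 22383 237015
22 1066 22484 214531
23 965 22585 191946
24 863 22687 169259
25 761 22789 146470
26 659 22891 123579
27 556 22994 100585
28 452 23098 77487

1. interest=⌊686590·45/10000⌋=3089; principal=23550-3089=20461; balance=686590-20461=666129
2. interest=⌊666129·45/10000⌋=2997; principal=23550-2997=20553; balance=666129-20553=645576
3. interest=⌊645576·45/10000⌋=2905; principal=23550-2905=20645; balance=645576-20645=624931
4. interest=⌊624931·45/10000⌋=2812; principal=23550-2812=20738; balance=624931-20738=604193
5. interest=⌊604193·45/10000⌋=2718; principal=23550-2718=20832; balance=604193-20832=583361
6. interest=⌊583361·45/10000⌋=2625; principal=23550-2625=20925; balance=583361-20925=562436
7. interest=⌊562436·45/10000⌋=2530; principal=23550-2530=21020; balance=562436-21020=541416
8. interest=⌊541416·45/10000⌋=2436; principal=23550-2436=21114; balance=541416-21114=520302
9. interest=⌊520302·45/10000⌋=2341; principal=23550-2341=21209; balance=520302-21209=499093
10. interest=⌊499093·45/10000⌋=2245; principal=23550-2245=21305; balance=499093-21305=477788
11. interest=⌊477788·45/10000⌋=2150; principal=23550-2150=21400; balance=477788-21400=456388
12. interest=⌊456388·45/10000⌋=2053; principal=23550-2053=21497; balance=456388-21497=434891
13. interest=⌊434891·45/10000⌋=1957; principal=23550-1957=21593; balance=434891-21593=413298
14. interest=⌊413298·45/10000⌋=1859; principal=23550-1859=21691; balance=413298-21691=391607
15. interest=⌊391607·45/10000⌋=1762; principal=23550-1762=21788; balance=391607-21788=369819
16. interest=⌊369819·45/10000⌋=1664; principal=23550-1664=21886; balance=369819-21886=347933
17. interest=⌊347933·45/10000⌋=1565; principal=23550-1565=21985; balance=347933-21985=325948
18. interest=⌊325948·45/10000⌋=1466; principal=23550-1466=22084; balance=325948-22084=303864
19. interest=⌊303864·45/10000⌋=1367; principal=23550-1367=22183; balance=303864-22183=281681
20. interest=⌊281681·45/10000⌋=1267; principal=23550-1267=22283; balance=281681-22283=259398
21. interest=⌊259398·45/10000⌋=1167; principal=23550-1167=22383; balance=259398-22383=237015
22. interest=⌊237015·45/10000⌋=1066; principal=23550-1066=22484; balance=237015-22484=214531
23. interest=⌊214531·45/10000⌋=965; principal=23550-965=22585; balance=214531-22585=191946
24. interest=⌊191946·45/10000⌋=863; principal=23550-863=22687; balance=191946-22687=169259
25. interest=⌊169259·45/10000⌋=761; principal=23550-761=22789; balance=169259-22789=146470
26. interest=⌊146470·45/10000⌋=659; principal=23550-659=22891; balance=146470-22891=123579
27. interest=⌊123579·45/10000⌋=556; principal=23550-556=22994; balance=123579-22994=100585
28. interest=⌊100585·45/10000⌋=452; principal=23550-452=23098; balance=100585-23098=77487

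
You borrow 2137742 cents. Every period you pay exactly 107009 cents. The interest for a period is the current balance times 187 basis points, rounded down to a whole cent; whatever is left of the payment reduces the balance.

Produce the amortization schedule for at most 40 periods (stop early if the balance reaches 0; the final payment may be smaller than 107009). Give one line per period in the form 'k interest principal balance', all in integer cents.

1. interest=⌊2137742·187/10000⌋=39975; principal=107009-39975=67034; balance=2137742-67034=2070708
2. interest=⌊2070708·187/10000⌋=38722; principal=107009-38722=68287; balance=2070708-68287=2002421
3. interest=⌊2002421·187/10000⌋=37445; principal=107009-37445=69564; balance=2002421-69564=1932857
4. interest=⌊1932857·187/10000⌋=36144; principal=107009-36144=70865; balance=1932857-70865=1861992
5. interest=⌊1861992·187/10000⌋=34819; principal=107009-34819=72190; balance=1861992-72190=1789802
6. interest=⌊1789802·187/10000⌋=33469; principal=107009-33469=73540; balance=1789802-73540=1716262
7. interest=⌊1716262·187/10000⌋=32094; principal=107009-32094=74915; balance=1716262-74915=1641347
8. interest=⌊1641347·187/10000⌋=30693; principal=107009-30693=76316; balance=1641347-76316=1565031
9. interest=⌊1565031·187/10000⌋=29266; principal=107009-29266=77743; balance=1565031-77743=1487288
10. interest=⌊1487288·187/10000⌋=27812; principal=107009-27812=79197; balance=1487288-79197=1408091
11. interest=⌊1408091·187/10000⌋=26331; principal=107009-26331=80678; balance=1408091-80678=1327413
12. interest=⌊1327413·187/10000⌋=24822; principal=107009-24822=82187; balance=1327413-82187=1245226
13. interest=⌊1245226·187/10000⌋=23285; principal=107009-23285=83724; balance=1245226-83724=1161502
14. interest=⌊1161502·187/10000⌋=21720; principal=107009-21720=85289; balance=1161502-85289=1076213
15. interest=⌊1076213·187/10000⌋=20125; principal=107009-20125=86884; balance=1076213-86884=989329
16. interest=⌊989329·187/10000⌋=18500; principal=107009-18500=88509; balance=989329-88509=900820
17. interest=⌊900820·187/10000⌋=16845; principal=107009-16845=90164; balance=900820-90164=810656
18. interest=⌊810656·187/10000⌋=15159; principal=107009-15159=91850; balance=810656-91850=718806
19. interest=⌊718806·187/10000⌋=13441; principal=107009-13441=93568; balance=718806-93568=625238
20. interest=⌊625238·187/10000⌋=11691; principal=107009-11691=95318; balance=625238-95318=529920
21. interest=⌊529920·187/10000⌋=9909; principal=107009-9909=97100; balance=529920-97100=432820
22. interest=⌊432820·187/10000⌋=8093; principal=107009-8093=98916; balance=432820-98916=333904
23. interest=⌊333904·187/10000⌋=6244; principal=107009-6244=100765; balance=333904-100765=233139
24. interest=⌊233139·187/10000⌋=4359; principal=107009-4359=102650; balance=233139-102650=130489
25. interest=⌊130489·187/10000⌋=2440; principal=107009-2440=104569; balance=130489-104569=25920
26. interest=⌊25920·187/10000⌋=484; principal=min(107009-484,25920)=25920; balance=25920-25920=0

1 39975 67034 2070708
2 38722 68287 2002421
3 37445 69564 1932857
4 36144 70865 1861992
5 34819 72190 1789802
6 33469 73540 1716262
7 32094 74915 1641347
8 30693 76316 1565031
9 29266 77743 1487288
10 27812 79197 1408091
11 26331 80678 1327413
12 24822 82187 1245226
13 23285 83724 1161502
14 21720 85289 1076213
15 20125 86884 989329
16 18500 88509 900820
17 16845 90164 810656
18 15159 91850 718806
19 13441 93568 625238
20 11691 95318 529920
21 9909 97100 432820
22 8093 98916 333904
23 6244 100765 233139
24 4359 102650 130489
25 2440 104569 25920
26 484 25920 0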